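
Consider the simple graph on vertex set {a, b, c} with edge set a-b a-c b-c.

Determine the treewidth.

A width-2 tree decomposition is:
Bags: B1 = {a, b, c}
Tree: (single bag)
A single bag containing all 3 vertices is trivially a valid decomposition of width 2. For the lower bound, the 3 vertices {a, b, c} are pairwise adjacent, and any tree decomposition puts a clique entirely inside one bag — forcing width ≥ 2. Combining the bounds, tw(G) = 2.

2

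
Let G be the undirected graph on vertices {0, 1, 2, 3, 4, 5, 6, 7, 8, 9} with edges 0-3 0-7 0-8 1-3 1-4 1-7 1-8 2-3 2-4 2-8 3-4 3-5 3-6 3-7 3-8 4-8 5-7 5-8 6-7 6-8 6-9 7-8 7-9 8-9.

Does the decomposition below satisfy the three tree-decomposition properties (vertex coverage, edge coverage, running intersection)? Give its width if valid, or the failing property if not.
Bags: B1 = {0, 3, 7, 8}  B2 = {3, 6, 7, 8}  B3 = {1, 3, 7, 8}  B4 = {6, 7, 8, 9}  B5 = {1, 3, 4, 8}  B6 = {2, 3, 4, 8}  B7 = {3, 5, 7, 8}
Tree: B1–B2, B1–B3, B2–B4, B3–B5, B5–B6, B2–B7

Every vertex of G appears in some bag (union = {0, 1, 2, 3, 4, 5, 6, 7, 8, 9}); every edge is covered by a bag; and for each vertex v the set of bags containing v is connected in the bag tree. The decomposition is therefore valid. The largest bag has 4 vertices, so the width is 3.

Yes; width 3.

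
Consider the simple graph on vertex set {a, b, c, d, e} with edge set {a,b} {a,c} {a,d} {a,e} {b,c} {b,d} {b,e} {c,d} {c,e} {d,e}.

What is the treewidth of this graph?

4

A width-4 tree decomposition is:
Bags: B1 = {a, b, c, d, e}
Tree: (single bag)
A single bag containing all 5 vertices is trivially a valid decomposition of width 4. On the other hand G contains the 5-clique {a, b, c, d, e}. A clique must lie in a single bag of any decomposition, so no decomposition can have width below 4. Hence tw(G) = 4 exactly.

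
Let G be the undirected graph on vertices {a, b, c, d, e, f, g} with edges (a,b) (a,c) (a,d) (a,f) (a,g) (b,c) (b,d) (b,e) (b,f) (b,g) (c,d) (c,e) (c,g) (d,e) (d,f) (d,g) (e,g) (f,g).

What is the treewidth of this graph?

4

A width-4 tree decomposition is:
Bags: B1 = {b, c, d, e, g}  B2 = {a, b, c, d, g}  B3 = {a, b, d, f, g}
Tree: B1–B2, B2–B3
Each bag holds 5 vertices, so the decomposition has width 4, which upper-bounds the treewidth. For the lower bound, the 5 vertices {b, c, d, e, g} are pairwise adjacent, and any tree decomposition puts a clique entirely inside one bag — forcing width ≥ 4. The upper and lower bounds meet at 4, so that is the treewidth.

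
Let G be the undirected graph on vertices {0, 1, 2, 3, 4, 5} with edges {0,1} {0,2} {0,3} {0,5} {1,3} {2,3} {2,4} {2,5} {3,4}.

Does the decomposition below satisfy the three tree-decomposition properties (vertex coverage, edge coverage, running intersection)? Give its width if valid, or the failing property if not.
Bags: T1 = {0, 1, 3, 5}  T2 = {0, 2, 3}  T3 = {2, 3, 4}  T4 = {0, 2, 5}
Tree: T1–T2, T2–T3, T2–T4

A tree decomposition must satisfy three properties: every vertex lies in some bag; for every edge, both endpoints lie together in some bag; and for every vertex, the bags containing it form a connected subtree. Here bags containing vertex 5 are not connected in the tree, so the decomposition is invalid.

No — bags containing vertex 5 are not connected in the tree.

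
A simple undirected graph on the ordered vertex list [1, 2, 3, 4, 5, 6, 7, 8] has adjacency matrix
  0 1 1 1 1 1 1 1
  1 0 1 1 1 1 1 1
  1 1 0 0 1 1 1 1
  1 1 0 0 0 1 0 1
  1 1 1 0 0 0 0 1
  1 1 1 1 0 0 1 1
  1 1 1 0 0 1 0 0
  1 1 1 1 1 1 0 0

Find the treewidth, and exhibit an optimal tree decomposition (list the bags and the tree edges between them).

Treewidth 4.
One optimal decomposition is:
Bags: B1 = {1, 2, 3, 6, 8}  B2 = {1, 2, 4, 6, 8}  B3 = {1, 2, 3, 5, 8}  B4 = {1, 2, 3, 6, 7}
Tree: B1–B2, B1–B3, B1–B4

Each bag holds 5 vertices, so the decomposition has width 4, which upper-bounds the treewidth. Conversely, {1, 2, 3, 5, 8} is a clique of size 5, and the vertices of any clique must share a bag in every tree decomposition; so some bag has ≥ 5 vertices and tw(G) ≥ 4. Combining the bounds, tw(G) = 4.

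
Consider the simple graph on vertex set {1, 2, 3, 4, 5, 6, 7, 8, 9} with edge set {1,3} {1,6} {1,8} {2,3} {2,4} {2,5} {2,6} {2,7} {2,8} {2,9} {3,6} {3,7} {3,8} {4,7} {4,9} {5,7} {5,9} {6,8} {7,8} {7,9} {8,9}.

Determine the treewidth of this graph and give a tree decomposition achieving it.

Every bag has size at most 4, so the width is 4 − 1 = 3 and tw(G) ≤ 3. For the lower bound, the 4 vertices {1, 3, 6, 8} are pairwise adjacent, and any tree decomposition puts a clique entirely inside one bag — forcing width ≥ 3. Therefore the treewidth is 3.

Treewidth 3.
One optimal decomposition is:
Bags: B1 = {2, 3, 6, 8}  B2 = {2, 3, 7, 8}  B3 = {2, 7, 8, 9}  B4 = {2, 4, 7, 9}  B5 = {2, 5, 7, 9}  B6 = {1, 3, 6, 8}
Tree: B1–B2, B2–B3, B3–B4, B3–B5, B1–B6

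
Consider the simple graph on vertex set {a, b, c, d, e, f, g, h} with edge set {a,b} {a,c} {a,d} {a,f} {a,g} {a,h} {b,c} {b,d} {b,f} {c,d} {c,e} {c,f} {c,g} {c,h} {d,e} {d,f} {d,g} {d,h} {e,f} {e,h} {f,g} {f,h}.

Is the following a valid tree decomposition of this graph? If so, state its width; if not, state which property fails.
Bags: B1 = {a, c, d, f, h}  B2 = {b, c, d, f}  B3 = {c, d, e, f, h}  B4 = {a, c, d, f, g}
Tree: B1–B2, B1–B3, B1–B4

No — edge (a,b) lies in no bag.

A tree decomposition must satisfy three properties: every vertex lies in some bag; for every edge, both endpoints lie together in some bag; and for every vertex, the bags containing it form a connected subtree. Here edge (a,b) lies in no bag, so the decomposition is invalid.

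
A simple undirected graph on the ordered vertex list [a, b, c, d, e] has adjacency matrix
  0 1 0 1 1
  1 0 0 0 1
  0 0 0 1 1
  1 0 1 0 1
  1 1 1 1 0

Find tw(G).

2

A width-2 tree decomposition is:
Bags: B1 = {a, b, e}  B2 = {a, d, e}  B3 = {c, d, e}
Tree: B1–B2, B2–B3
Every bag has size at most 3, so the width is 3 − 1 = 2 and tw(G) ≤ 2. For the lower bound, the 3 vertices {c, d, e} are pairwise adjacent, and any tree decomposition puts a clique entirely inside one bag — forcing width ≥ 2. Therefore the treewidth is 2.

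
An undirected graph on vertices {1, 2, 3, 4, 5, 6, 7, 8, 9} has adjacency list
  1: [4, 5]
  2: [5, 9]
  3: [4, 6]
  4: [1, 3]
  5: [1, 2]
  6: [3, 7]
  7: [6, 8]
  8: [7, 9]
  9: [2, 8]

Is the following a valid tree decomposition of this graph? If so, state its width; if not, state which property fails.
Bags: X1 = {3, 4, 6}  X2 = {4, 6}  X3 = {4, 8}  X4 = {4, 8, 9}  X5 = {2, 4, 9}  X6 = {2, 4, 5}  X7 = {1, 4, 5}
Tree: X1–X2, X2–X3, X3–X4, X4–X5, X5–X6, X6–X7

No — vertex 7 appears in no bag.

A tree decomposition must satisfy three properties: every vertex lies in some bag; for every edge, both endpoints lie together in some bag; and for every vertex, the bags containing it form a connected subtree. Here vertex 7 appears in no bag, so the decomposition is invalid.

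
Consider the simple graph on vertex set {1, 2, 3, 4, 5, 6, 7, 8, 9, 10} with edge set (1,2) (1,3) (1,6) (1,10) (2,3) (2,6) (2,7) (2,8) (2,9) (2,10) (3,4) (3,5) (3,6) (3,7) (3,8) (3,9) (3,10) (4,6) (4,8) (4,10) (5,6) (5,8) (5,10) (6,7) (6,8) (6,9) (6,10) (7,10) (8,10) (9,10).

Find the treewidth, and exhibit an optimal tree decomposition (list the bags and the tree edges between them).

Treewidth 4.
One such decomposition:
Bags: B1 = {2, 3, 6, 8, 10}  B2 = {3, 5, 6, 8, 10}  B3 = {2, 3, 6, 7, 10}  B4 = {3, 4, 6, 8, 10}  B5 = {2, 3, 6, 9, 10}  B6 = {1, 2, 3, 6, 10}
Tree: B1–B2, B1–B3, B2–B4, B3–B5, B5–B6

The largest bag has 5 vertices, giving width 4; this decomposition certifies tw(G) ≤ 4. Conversely, {2, 3, 6, 8, 10} is a clique of size 5, and the vertices of any clique must share a bag in every tree decomposition; so some bag has ≥ 5 vertices and tw(G) ≥ 4. Combining the bounds, tw(G) = 4.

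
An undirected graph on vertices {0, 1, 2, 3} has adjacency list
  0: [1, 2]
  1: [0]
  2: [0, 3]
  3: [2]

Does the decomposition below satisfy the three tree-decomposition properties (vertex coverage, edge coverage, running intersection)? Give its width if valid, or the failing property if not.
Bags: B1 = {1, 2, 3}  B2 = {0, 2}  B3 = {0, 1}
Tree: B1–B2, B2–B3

No — bags containing vertex 1 are not connected in the tree.

A tree decomposition must satisfy three properties: every vertex lies in some bag; for every edge, both endpoints lie together in some bag; and for every vertex, the bags containing it form a connected subtree. Here bags containing vertex 1 are not connected in the tree, so the decomposition is invalid.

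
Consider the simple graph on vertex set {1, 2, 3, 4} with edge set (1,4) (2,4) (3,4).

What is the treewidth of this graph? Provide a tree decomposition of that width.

Treewidth 1.
One such decomposition:
Bags: B1 = {2, 4}  B2 = {1, 4}  B3 = {3, 4}
Tree: B1–B2, B1–B3

Each bag holds 2 vertices, so the decomposition has width 1, which upper-bounds the treewidth. Since G has at least one edge (e.g. 2–4), it is not an edgeless graph, so tw(G) ≥ 1. Hence tw(G) = 1 exactly.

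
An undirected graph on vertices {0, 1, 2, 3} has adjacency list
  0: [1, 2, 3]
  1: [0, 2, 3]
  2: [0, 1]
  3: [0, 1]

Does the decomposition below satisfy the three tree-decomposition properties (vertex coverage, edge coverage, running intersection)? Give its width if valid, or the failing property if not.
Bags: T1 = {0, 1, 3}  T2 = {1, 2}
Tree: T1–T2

No — edge (0,2) lies in no bag.

A tree decomposition must satisfy three properties: every vertex lies in some bag; for every edge, both endpoints lie together in some bag; and for every vertex, the bags containing it form a connected subtree. Here edge (0,2) lies in no bag, so the decomposition is invalid.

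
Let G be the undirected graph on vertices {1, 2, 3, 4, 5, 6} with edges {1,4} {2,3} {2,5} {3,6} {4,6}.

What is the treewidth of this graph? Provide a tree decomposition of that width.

The largest bag has 2 vertices, giving width 1; this decomposition certifies tw(G) ≤ 1. Since G has at least one edge (e.g. 5–2), it is not an edgeless graph, so tw(G) ≥ 1. Therefore the treewidth is 1.

Treewidth 1.
One optimal decomposition is:
Bags: B1 = {2, 5}  B2 = {2, 3}  B3 = {3, 6}  B4 = {4, 6}  B5 = {1, 4}
Tree: B1–B2, B2–B3, B3–B4, B4–B5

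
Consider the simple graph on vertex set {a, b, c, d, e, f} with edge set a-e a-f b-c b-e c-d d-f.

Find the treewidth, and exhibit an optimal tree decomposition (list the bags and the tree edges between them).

Each bag holds 3 vertices, so the decomposition has width 2, which upper-bounds the treewidth. Since e–b–c–d–f–a–e is a cycle in G, G is not acyclic. Forests are exactly the graphs of treewidth ≤ 1, so tw(G) ≥ 2. Combining the bounds, tw(G) = 2.

Treewidth 2.
One such decomposition:
Bags: B1 = {b, c, e}  B2 = {c, d, e}  B3 = {d, e, f}  B4 = {a, e, f}
Tree: B1–B2, B2–B3, B3–B4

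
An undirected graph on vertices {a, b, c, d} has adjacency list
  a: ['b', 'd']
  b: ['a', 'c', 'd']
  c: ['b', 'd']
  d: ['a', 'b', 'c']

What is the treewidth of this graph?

A width-2 tree decomposition is:
Bags: B1 = {b, c, d}  B2 = {a, b, d}
Tree: B1–B2
Each bag holds 3 vertices, so the decomposition has width 2, which upper-bounds the treewidth. Conversely, {b, c, d} is a clique of size 3, and the vertices of any clique must share a bag in every tree decomposition; so some bag has ≥ 3 vertices and tw(G) ≥ 2. Combining the bounds, tw(G) = 2.

2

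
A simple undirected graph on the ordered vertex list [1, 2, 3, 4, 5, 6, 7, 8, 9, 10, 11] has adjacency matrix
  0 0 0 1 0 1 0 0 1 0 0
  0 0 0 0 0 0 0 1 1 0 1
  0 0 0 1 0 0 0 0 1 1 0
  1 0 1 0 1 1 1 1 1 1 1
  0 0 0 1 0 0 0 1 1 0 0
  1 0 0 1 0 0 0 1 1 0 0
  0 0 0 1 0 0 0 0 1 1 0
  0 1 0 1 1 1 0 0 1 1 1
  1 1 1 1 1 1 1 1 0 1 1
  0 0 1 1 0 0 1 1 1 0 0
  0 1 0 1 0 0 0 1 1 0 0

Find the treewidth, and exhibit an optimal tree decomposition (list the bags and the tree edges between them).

The largest bag has 4 vertices, giving width 3; this decomposition certifies tw(G) ≤ 3. On the other hand G contains the 4-clique {2, 8, 9, 11}. A clique must lie in a single bag of any decomposition, so no decomposition can have width below 3. The upper and lower bounds meet at 3, so that is the treewidth.

Treewidth 3.
Bags: B1 = {4, 8, 9, 10}  B2 = {4, 6, 8, 9}  B3 = {4, 8, 9, 11}  B4 = {1, 4, 6, 9}  B5 = {2, 8, 9, 11}  B6 = {4, 7, 9, 10}  B7 = {3, 4, 9, 10}  B8 = {4, 5, 8, 9}
Tree: B1–B2, B2–B3, B2–B4, B3–B5, B1–B6, B6–B7, B1–B8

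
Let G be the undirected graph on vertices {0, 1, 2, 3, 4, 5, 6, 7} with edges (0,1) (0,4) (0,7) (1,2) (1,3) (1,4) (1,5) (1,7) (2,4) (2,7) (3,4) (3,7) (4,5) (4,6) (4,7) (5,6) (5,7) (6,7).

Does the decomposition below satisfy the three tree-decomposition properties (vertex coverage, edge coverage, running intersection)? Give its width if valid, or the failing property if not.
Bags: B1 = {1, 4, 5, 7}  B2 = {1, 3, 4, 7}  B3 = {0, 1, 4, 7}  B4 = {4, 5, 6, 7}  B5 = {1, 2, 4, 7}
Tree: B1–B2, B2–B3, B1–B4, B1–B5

Every vertex of G appears in some bag (union = {0, 1, 2, 3, 4, 5, 6, 7}); every edge is covered by a bag; and for each vertex v the set of bags containing v is connected in the bag tree. The decomposition is therefore valid. The largest bag has 4 vertices, so the width is 3.

Yes; width 3.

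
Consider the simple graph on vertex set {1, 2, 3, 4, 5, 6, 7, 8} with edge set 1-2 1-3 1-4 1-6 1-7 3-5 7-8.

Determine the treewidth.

1

A width-1 tree decomposition is:
Bags: B1 = {1, 7}  B2 = {1, 6}  B3 = {1, 3}  B4 = {1, 2}  B5 = {1, 4}  B6 = {3, 5}  B7 = {7, 8}
Tree: B1–B2, B2–B3, B2–B4, B3–B5, B3–B6, B1–B7
Each bag holds 2 vertices, so the decomposition has width 1, which upper-bounds the treewidth. Any graph with an edge has treewidth ≥ 1, and G has the edge 1–7. The upper and lower bounds meet at 1, so that is the treewidth.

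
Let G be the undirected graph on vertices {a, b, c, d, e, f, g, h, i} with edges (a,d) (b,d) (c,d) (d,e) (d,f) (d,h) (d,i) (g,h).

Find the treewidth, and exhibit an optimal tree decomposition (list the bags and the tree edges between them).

Every bag has size at most 2, so the width is 2 − 1 = 1 and tw(G) ≤ 1. Any graph with an edge has treewidth ≥ 1, and G has the edge d–c. Combining the bounds, tw(G) = 1.

Treewidth 1.
Bags: B1 = {c, d}  B2 = {d, i}  B3 = {d, h}  B4 = {g, h}  B5 = {a, d}  B6 = {d, f}  B7 = {d, e}  B8 = {b, d}
Tree: B1–B2, B2–B3, B3–B4, B2–B5, B5–B6, B5–B7, B1–B8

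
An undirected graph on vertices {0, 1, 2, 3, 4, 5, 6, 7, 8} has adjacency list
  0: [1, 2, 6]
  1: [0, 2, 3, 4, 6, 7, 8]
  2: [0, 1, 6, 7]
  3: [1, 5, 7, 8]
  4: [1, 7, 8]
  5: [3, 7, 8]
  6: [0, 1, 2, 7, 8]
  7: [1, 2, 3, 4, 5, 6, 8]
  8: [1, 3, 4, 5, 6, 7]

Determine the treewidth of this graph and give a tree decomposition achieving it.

Treewidth 3.
Bags: B1 = {1, 6, 7, 8}  B2 = {1, 4, 7, 8}  B3 = {1, 3, 7, 8}  B4 = {1, 2, 6, 7}  B5 = {0, 1, 2, 6}  B6 = {3, 5, 7, 8}
Tree: B1–B2, B2–B3, B1–B4, B4–B5, B3–B6

Each bag holds 4 vertices, so the decomposition has width 3, which upper-bounds the treewidth. Conversely, {0, 1, 2, 6} is a clique of size 4, and the vertices of any clique must share a bag in every tree decomposition; so some bag has ≥ 4 vertices and tw(G) ≥ 3. Combining the bounds, tw(G) = 3.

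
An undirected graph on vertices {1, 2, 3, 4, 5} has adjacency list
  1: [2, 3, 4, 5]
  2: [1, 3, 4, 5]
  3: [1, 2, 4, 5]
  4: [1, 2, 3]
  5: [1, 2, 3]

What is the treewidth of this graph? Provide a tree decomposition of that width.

Each bag holds 4 vertices, so the decomposition has width 3, which upper-bounds the treewidth. For the lower bound, the 4 vertices {1, 2, 3, 4} are pairwise adjacent, and any tree decomposition puts a clique entirely inside one bag — forcing width ≥ 3. Combining the bounds, tw(G) = 3.

Treewidth 3.
One such decomposition:
Bags: B1 = {1, 2, 3, 5}  B2 = {1, 2, 3, 4}
Tree: B1–B2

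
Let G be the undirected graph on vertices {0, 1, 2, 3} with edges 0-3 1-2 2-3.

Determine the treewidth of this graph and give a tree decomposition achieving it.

The largest bag has 2 vertices, giving width 1; this decomposition certifies tw(G) ≤ 1. Any graph with an edge has treewidth ≥ 1, and G has the edge 2–3. The upper and lower bounds meet at 1, so that is the treewidth.

Treewidth 1.
One optimal decomposition is:
Bags: B1 = {2, 3}  B2 = {0, 3}  B3 = {1, 2}
Tree: B1–B2, B1–B3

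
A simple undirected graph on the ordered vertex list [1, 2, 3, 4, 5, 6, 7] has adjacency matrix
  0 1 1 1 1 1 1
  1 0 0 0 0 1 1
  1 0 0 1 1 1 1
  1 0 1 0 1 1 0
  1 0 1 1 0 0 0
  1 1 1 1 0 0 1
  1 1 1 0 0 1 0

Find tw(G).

A width-3 tree decomposition is:
Bags: B1 = {1, 3, 6, 7}  B2 = {1, 2, 6, 7}  B3 = {1, 3, 4, 6}  B4 = {1, 3, 4, 5}
Tree: B1–B2, B1–B3, B3–B4
Every bag has size at most 4, so the width is 4 − 1 = 3 and tw(G) ≤ 3. Conversely, {1, 2, 6, 7} is a clique of size 4, and the vertices of any clique must share a bag in every tree decomposition; so some bag has ≥ 4 vertices and tw(G) ≥ 3. The upper and lower bounds meet at 3, so that is the treewidth.

3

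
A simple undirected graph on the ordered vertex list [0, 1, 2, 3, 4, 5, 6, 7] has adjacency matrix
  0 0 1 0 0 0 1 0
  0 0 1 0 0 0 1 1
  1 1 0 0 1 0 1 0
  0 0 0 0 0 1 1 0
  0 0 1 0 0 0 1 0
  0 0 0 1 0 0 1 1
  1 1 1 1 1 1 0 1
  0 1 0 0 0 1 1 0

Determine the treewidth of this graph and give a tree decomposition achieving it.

Each bag holds 3 vertices, so the decomposition has width 2, which upper-bounds the treewidth. On the other hand G contains the 3-clique {0, 2, 6}. A clique must lie in a single bag of any decomposition, so no decomposition can have width below 2. Combining the bounds, tw(G) = 2.

Treewidth 2.
One optimal decomposition is:
Bags: B1 = {5, 6, 7}  B2 = {1, 6, 7}  B3 = {3, 5, 6}  B4 = {1, 2, 6}  B5 = {2, 4, 6}  B6 = {0, 2, 6}
Tree: B1–B2, B1–B3, B2–B4, B4–B5, B4–B6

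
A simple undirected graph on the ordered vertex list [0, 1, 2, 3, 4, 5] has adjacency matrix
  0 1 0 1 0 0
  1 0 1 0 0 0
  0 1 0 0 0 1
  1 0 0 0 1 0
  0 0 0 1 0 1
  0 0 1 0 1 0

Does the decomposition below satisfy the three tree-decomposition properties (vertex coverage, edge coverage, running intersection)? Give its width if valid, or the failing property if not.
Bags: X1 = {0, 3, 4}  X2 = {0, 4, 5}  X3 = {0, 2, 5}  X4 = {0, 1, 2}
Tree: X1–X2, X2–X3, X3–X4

Every vertex of G appears in some bag (union = {0, 1, 2, 3, 4, 5}); every edge is covered by a bag; and for each vertex v the set of bags containing v is connected in the bag tree. The decomposition is therefore valid. The largest bag has 3 vertices, so the width is 2.

Yes; width 2.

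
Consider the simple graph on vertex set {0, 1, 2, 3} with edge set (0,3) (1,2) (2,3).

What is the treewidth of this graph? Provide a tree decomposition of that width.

Each bag holds 2 vertices, so the decomposition has width 1, which upper-bounds the treewidth. Any graph with an edge has treewidth ≥ 1, and G has the edge 0–3. Therefore the treewidth is 1.

Treewidth 1.
Bags: B1 = {0, 3}  B2 = {2, 3}  B3 = {1, 2}
Tree: B1–B2, B2–B3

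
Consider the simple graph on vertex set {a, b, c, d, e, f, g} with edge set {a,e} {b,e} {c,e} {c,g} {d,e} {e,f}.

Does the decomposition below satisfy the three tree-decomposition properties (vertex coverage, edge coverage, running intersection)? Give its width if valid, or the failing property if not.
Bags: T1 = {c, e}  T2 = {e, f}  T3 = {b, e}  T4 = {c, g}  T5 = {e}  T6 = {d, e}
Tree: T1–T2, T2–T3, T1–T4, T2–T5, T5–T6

No — vertex a appears in no bag.

A tree decomposition must satisfy three properties: every vertex lies in some bag; for every edge, both endpoints lie together in some bag; and for every vertex, the bags containing it form a connected subtree. Here vertex a appears in no bag, so the decomposition is invalid.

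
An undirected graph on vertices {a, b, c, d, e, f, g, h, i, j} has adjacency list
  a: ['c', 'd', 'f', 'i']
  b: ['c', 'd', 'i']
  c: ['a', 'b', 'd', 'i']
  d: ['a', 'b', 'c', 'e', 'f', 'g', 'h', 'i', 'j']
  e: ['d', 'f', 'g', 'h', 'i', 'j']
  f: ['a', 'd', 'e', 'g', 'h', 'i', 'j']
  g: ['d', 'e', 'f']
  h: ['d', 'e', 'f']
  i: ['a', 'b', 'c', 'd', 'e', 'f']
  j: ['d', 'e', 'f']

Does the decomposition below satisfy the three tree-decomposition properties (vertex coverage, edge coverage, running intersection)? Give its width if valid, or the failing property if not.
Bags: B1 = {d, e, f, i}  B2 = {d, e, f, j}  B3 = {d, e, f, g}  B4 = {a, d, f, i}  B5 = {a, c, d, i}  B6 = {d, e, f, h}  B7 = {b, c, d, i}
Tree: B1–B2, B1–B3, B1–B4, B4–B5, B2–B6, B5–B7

Yes; width 3.

Every vertex of G appears in some bag (union = {a, b, c, d, e, f, g, h, i, j}); every edge is covered by a bag; and for each vertex v the set of bags containing v is connected in the bag tree. The decomposition is therefore valid. The largest bag has 4 vertices, so the width is 3.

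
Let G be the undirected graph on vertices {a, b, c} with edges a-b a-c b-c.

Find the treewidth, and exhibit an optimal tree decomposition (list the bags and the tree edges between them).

Treewidth 2.
One such decomposition:
Bags: B1 = {a, b, c}
Tree: (single bag)

With just one bag of size 3, the width is 3 − 1 = 2, so tw(G) ≤ 2. Conversely, {a, b, c} is a clique of size 3, and the vertices of any clique must share a bag in every tree decomposition; so some bag has ≥ 3 vertices and tw(G) ≥ 2. Therefore the treewidth is 2.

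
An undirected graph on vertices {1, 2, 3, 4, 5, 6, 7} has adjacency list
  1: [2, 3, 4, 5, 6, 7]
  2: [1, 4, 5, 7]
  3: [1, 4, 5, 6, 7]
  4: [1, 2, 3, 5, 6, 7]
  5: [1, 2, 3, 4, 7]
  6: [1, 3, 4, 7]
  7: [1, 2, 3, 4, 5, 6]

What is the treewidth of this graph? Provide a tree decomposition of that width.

Each bag holds 5 vertices, so the decomposition has width 4, which upper-bounds the treewidth. Conversely, {1, 2, 4, 5, 7} is a clique of size 5, and the vertices of any clique must share a bag in every tree decomposition; so some bag has ≥ 5 vertices and tw(G) ≥ 4. The upper and lower bounds meet at 4, so that is the treewidth.

Treewidth 4.
One such decomposition:
Bags: B1 = {1, 2, 4, 5, 7}  B2 = {1, 3, 4, 5, 7}  B3 = {1, 3, 4, 6, 7}
Tree: B1–B2, B2–B3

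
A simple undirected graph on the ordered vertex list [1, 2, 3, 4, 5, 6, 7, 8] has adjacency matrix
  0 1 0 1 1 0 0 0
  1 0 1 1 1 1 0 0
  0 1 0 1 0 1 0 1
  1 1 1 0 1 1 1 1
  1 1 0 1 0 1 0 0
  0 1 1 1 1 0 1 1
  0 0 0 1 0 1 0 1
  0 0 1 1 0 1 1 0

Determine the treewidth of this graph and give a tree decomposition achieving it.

Treewidth 3.
One such decomposition:
Bags: B1 = {3, 4, 6, 8}  B2 = {2, 3, 4, 6}  B3 = {4, 6, 7, 8}  B4 = {2, 4, 5, 6}  B5 = {1, 2, 4, 5}
Tree: B1–B2, B1–B3, B2–B4, B4–B5

Every bag has size at most 4, so the width is 4 − 1 = 3 and tw(G) ≤ 3. Conversely, {1, 2, 4, 5} is a clique of size 4, and the vertices of any clique must share a bag in every tree decomposition; so some bag has ≥ 4 vertices and tw(G) ≥ 3. Combining the bounds, tw(G) = 3.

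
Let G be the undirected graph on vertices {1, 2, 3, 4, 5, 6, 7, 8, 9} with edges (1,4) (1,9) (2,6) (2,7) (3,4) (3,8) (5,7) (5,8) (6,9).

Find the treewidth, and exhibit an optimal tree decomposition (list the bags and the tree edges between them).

Treewidth 2.
One optimal decomposition is:
Bags: B1 = {3, 4, 8}  B2 = {4, 5, 8}  B3 = {4, 5, 7}  B4 = {2, 4, 7}  B5 = {2, 4, 6}  B6 = {4, 6, 9}  B7 = {1, 4, 9}
Tree: B1–B2, B2–B3, B3–B4, B4–B5, B5–B6, B6–B7

Each bag holds 3 vertices, so the decomposition has width 2, which upper-bounds the treewidth. Since 4–3–8–5–7–2–6–9–1–4 is a cycle in G, G is not acyclic. Forests are exactly the graphs of treewidth ≤ 1, so tw(G) ≥ 2. Hence tw(G) = 2 exactly.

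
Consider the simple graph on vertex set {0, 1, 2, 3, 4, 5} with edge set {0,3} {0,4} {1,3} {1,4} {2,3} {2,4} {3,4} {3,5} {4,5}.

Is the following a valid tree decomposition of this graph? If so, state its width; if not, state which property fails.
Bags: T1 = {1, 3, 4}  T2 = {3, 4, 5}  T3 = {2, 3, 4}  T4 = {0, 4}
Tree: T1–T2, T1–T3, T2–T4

A tree decomposition must satisfy three properties: every vertex lies in some bag; for every edge, both endpoints lie together in some bag; and for every vertex, the bags containing it form a connected subtree. Here edge (3,0) lies in no bag, so the decomposition is invalid.

No — edge (3,0) lies in no bag.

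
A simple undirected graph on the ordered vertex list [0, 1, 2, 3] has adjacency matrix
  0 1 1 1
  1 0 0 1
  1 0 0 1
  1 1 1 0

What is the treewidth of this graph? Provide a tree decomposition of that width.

Treewidth 2.
One such decomposition:
Bags: B1 = {0, 1, 3}  B2 = {0, 2, 3}
Tree: B1–B2

Each bag holds 3 vertices, so the decomposition has width 2, which upper-bounds the treewidth. On the other hand G contains the 3-clique {0, 1, 3}. A clique must lie in a single bag of any decomposition, so no decomposition can have width below 2. Combining the bounds, tw(G) = 2.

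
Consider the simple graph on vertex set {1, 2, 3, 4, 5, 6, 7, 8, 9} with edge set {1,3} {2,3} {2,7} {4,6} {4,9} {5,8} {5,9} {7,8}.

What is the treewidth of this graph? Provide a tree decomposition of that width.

Each bag holds 2 vertices, so the decomposition has width 1, which upper-bounds the treewidth. G has an edge, so its treewidth is at least 1. The upper and lower bounds meet at 1, so that is the treewidth.

Treewidth 1.
One optimal decomposition is:
Bags: B1 = {4, 6}  B2 = {4, 9}  B3 = {5, 9}  B4 = {5, 8}  B5 = {7, 8}  B6 = {2, 7}  B7 = {2, 3}  B8 = {1, 3}
Tree: B1–B2, B2–B3, B3–B4, B4–B5, B5–B6, B6–B7, B7–B8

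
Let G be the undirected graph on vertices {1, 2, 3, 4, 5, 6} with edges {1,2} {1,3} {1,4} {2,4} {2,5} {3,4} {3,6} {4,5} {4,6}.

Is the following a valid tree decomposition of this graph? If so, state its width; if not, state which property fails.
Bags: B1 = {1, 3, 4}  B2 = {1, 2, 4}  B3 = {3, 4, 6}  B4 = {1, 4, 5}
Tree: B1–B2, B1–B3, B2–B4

A tree decomposition must satisfy three properties: every vertex lies in some bag; for every edge, both endpoints lie together in some bag; and for every vertex, the bags containing it form a connected subtree. Here edge (2,5) lies in no bag, so the decomposition is invalid.

No — edge (2,5) lies in no bag.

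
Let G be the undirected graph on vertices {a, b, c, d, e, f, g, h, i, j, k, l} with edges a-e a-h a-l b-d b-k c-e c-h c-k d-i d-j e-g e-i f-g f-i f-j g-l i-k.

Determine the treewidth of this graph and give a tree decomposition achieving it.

Treewidth 3.
One optimal decomposition is:
Bags: B1 = {b, d, f, j}  B2 = {b, d, f, i}  B3 = {b, f, i, k}  B4 = {f, g, i, k}  B5 = {e, g, i, k}  B6 = {c, e, g, k}  B7 = {c, e, g, l}  B8 = {a, c, e, l}  B9 = {a, c, h, l}
Tree: B1–B2, B2–B3, B3–B4, B4–B5, B5–B6, B6–B7, B7–B8, B8–B9

The largest bag has 4 vertices, giving width 3; this decomposition certifies tw(G) ≤ 3. For the lower bound: the 4 vertex sets {b,d,j}, {f}, {i}, {c,e,g,k} are disjoint, each induces a connected subgraph, and every pair is joined by at least one edge of G. Contracting each set to a single vertex therefore yields K_{4} as a minor, and since treewidth is minor-monotone, tw(G) ≥ tw(K_{4}) = 3. Therefore the treewidth is 3.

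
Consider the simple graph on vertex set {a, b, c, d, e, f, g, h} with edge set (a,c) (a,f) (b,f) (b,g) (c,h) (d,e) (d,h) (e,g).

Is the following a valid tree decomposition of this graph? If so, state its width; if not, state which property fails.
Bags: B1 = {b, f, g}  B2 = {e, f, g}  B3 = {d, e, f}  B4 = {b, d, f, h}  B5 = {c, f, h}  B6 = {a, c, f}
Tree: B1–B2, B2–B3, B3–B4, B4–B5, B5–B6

A tree decomposition must satisfy three properties: every vertex lies in some bag; for every edge, both endpoints lie together in some bag; and for every vertex, the bags containing it form a connected subtree. Here bags containing vertex b are not connected in the tree, so the decomposition is invalid.

No — bags containing vertex b are not connected in the tree.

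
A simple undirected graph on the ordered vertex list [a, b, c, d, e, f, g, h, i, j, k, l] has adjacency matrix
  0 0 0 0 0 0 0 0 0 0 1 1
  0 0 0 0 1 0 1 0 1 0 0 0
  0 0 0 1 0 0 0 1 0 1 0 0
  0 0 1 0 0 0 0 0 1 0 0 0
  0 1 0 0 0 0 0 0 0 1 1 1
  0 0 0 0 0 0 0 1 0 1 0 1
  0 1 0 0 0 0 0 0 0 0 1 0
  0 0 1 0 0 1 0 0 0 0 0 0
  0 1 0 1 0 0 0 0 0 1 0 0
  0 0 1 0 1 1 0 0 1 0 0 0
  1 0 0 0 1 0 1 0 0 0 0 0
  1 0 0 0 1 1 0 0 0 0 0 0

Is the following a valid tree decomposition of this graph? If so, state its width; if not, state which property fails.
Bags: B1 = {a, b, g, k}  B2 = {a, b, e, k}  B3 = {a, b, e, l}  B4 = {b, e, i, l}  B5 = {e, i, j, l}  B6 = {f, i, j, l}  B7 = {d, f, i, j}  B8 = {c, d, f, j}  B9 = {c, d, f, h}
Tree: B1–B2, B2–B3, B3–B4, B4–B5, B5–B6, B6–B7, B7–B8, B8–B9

Yes; width 3.

Every vertex of G appears in some bag (union = {a, b, c, d, e, f, g, h, i, j, k, l}); every edge is covered by a bag; and for each vertex v the set of bags containing v is connected in the bag tree. The decomposition is therefore valid. The largest bag has 4 vertices, so the width is 3.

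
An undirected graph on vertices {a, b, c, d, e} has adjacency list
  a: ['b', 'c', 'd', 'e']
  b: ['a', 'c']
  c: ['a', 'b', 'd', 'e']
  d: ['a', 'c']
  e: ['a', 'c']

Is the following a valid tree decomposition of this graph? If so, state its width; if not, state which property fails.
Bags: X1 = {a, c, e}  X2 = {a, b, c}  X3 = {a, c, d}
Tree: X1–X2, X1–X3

Every vertex of G appears in some bag (union = {a, b, c, d, e}); every edge is covered by a bag; and for each vertex v the set of bags containing v is connected in the bag tree. The decomposition is therefore valid. The largest bag has 3 vertices, so the width is 2.

Yes; width 2.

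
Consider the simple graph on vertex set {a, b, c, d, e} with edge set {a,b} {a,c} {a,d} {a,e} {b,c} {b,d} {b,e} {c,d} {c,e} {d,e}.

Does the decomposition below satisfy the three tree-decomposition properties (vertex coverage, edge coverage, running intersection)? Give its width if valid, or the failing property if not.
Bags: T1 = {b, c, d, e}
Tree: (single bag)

A tree decomposition must satisfy three properties: every vertex lies in some bag; for every edge, both endpoints lie together in some bag; and for every vertex, the bags containing it form a connected subtree. Here vertex a appears in no bag, so the decomposition is invalid.

No — vertex a appears in no bag.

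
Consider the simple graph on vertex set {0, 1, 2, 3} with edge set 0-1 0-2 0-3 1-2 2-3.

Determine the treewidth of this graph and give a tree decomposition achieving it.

Every bag has size at most 3, so the width is 3 − 1 = 2 and tw(G) ≤ 2. On the other hand G contains the 3-clique {0, 1, 2}. A clique must lie in a single bag of any decomposition, so no decomposition can have width below 2. Hence tw(G) = 2 exactly.

Treewidth 2.
One such decomposition:
Bags: B1 = {0, 2, 3}  B2 = {0, 1, 2}
Tree: B1–B2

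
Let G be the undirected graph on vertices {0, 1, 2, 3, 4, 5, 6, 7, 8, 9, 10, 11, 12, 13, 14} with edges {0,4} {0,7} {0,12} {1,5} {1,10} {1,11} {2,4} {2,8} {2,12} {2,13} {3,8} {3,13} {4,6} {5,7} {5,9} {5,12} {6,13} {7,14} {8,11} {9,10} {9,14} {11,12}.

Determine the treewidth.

3

A width-3 tree decomposition is:
Bags: B1 = {3, 6, 8, 13}  B2 = {2, 6, 8, 13}  B3 = {2, 4, 6, 8}  B4 = {2, 4, 8, 11}  B5 = {2, 4, 11, 12}  B6 = {0, 4, 11, 12}  B7 = {0, 1, 11, 12}  B8 = {0, 1, 5, 12}  B9 = {0, 1, 5, 7}  B10 = {1, 5, 7, 10}  B11 = {5, 7, 9, 10}  B12 = {7, 9, 10, 14}
Tree: B1–B2, B2–B3, B3–B4, B4–B5, B5–B6, B6–B7, B7–B8, B8–B9, B9–B10, B10–B11, B11–B12
The largest bag has 4 vertices, giving width 3; this decomposition certifies tw(G) ≤ 3. For the lower bound: the 4 vertex sets {3,6,13}, {8}, {2}, {0,4,11,12} are disjoint, each induces a connected subgraph, and every pair is joined by at least one edge of G. Contracting each set to a single vertex therefore yields K_{4} as a minor, and since treewidth is minor-monotone, tw(G) ≥ tw(K_{4}) = 3. Combining the bounds, tw(G) = 3.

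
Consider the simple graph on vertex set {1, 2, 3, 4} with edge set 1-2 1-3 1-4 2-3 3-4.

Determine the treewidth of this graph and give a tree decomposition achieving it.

Treewidth 2.
One optimal decomposition is:
Bags: B1 = {1, 3, 4}  B2 = {1, 2, 3}
Tree: B1–B2

Every bag has size at most 3, so the width is 3 − 1 = 2 and tw(G) ≤ 2. On the other hand G contains the 3-clique {1, 2, 3}. A clique must lie in a single bag of any decomposition, so no decomposition can have width below 2. Therefore the treewidth is 2.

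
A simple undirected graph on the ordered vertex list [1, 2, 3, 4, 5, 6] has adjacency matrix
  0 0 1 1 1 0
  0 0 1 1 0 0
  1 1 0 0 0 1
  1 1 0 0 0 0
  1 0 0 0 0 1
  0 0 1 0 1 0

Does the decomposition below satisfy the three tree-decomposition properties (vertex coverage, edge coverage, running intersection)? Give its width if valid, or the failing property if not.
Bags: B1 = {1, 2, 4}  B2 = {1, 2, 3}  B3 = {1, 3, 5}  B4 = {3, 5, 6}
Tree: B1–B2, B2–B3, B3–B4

Yes; width 2.

Checking the three conditions: (i) the bags cover all of {1, 2, 3, 4, 5, 6}; (ii) for each edge, some bag contains both endpoints; (iii) the bags containing any fixed vertex form a subtree. All hold, so the decomposition is valid with width 3 − 1 = 2.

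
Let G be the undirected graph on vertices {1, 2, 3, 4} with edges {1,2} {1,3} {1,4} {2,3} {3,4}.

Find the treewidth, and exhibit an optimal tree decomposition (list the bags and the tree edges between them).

Each bag holds 3 vertices, so the decomposition has width 2, which upper-bounds the treewidth. On the other hand G contains the 3-clique {1, 2, 3}. A clique must lie in a single bag of any decomposition, so no decomposition can have width below 2. Hence tw(G) = 2 exactly.

Treewidth 2.
One such decomposition:
Bags: B1 = {1, 3, 4}  B2 = {1, 2, 3}
Tree: B1–B2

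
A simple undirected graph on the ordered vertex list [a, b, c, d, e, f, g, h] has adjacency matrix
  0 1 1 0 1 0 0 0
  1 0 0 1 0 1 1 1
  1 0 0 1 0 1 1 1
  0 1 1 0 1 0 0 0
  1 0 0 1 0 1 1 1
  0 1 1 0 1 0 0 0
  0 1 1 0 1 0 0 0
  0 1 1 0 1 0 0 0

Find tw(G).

3

A width-3 tree decomposition is:
Bags: B1 = {b, c, e, h}  B2 = {b, c, e, g}  B3 = {a, b, c, e}  B4 = {b, c, e, f}  B5 = {b, c, d, e}
Tree: B1–B2, B2–B3, B3–B4, B4–B5
Every bag has size at most 4, so the width is 4 − 1 = 3 and tw(G) ≤ 3. For the lower bound: the 4 vertex sets {c,h}, {b,g}, {e}, {a} are disjoint, each induces a connected subgraph, and every pair is joined by at least one edge of G. Contracting each set to a single vertex therefore yields K_{4} as a minor, and since treewidth is minor-monotone, tw(G) ≥ tw(K_{4}) = 3. Hence tw(G) = 3 exactly.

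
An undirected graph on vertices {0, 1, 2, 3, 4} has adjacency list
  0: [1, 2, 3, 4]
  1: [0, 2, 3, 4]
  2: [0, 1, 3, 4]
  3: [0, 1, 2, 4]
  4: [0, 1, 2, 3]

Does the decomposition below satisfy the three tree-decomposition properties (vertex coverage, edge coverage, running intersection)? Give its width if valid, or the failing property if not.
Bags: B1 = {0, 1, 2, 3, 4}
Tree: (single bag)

Yes; width 4.

Checking the three conditions: (i) the bags cover all of {0, 1, 2, 3, 4}; (ii) for each edge, some bag contains both endpoints; (iii) the bags containing any fixed vertex form a subtree. All hold, so the decomposition is valid with width 5 − 1 = 4.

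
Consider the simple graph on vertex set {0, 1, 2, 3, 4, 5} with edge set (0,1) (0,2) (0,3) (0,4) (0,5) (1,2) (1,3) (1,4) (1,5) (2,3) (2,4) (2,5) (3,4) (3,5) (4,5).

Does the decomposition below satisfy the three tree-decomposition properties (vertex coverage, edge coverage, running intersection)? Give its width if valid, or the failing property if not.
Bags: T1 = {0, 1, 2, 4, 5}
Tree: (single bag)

A tree decomposition must satisfy three properties: every vertex lies in some bag; for every edge, both endpoints lie together in some bag; and for every vertex, the bags containing it form a connected subtree. Here vertex 3 appears in no bag, so the decomposition is invalid.

No — vertex 3 appears in no bag.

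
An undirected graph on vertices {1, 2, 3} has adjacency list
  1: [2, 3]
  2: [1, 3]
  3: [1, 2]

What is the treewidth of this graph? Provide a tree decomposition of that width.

With just one bag of size 3, the width is 3 − 1 = 2, so tw(G) ≤ 2. On the other hand G contains the 3-clique {1, 2, 3}. A clique must lie in a single bag of any decomposition, so no decomposition can have width below 2. Hence tw(G) = 2 exactly.

Treewidth 2.
One such decomposition:
Bags: B1 = {1, 2, 3}
Tree: (single bag)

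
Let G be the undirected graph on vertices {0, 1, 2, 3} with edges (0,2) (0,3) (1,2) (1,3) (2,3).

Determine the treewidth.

2

A width-2 tree decomposition is:
Bags: B1 = {0, 2, 3}  B2 = {1, 2, 3}
Tree: B1–B2
Every bag has size at most 3, so the width is 3 − 1 = 2 and tw(G) ≤ 2. Conversely, {0, 2, 3} is a clique of size 3, and the vertices of any clique must share a bag in every tree decomposition; so some bag has ≥ 3 vertices and tw(G) ≥ 2. Combining the bounds, tw(G) = 2.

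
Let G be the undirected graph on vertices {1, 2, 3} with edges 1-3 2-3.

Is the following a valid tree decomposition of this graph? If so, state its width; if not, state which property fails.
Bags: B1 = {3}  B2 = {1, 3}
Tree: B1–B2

A tree decomposition must satisfy three properties: every vertex lies in some bag; for every edge, both endpoints lie together in some bag; and for every vertex, the bags containing it form a connected subtree. Here vertex 2 appears in no bag, so the decomposition is invalid.

No — vertex 2 appears in no bag.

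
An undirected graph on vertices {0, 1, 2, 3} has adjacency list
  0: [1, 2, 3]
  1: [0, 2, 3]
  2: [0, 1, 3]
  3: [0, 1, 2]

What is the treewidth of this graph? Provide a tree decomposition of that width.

Treewidth 3.
One optimal decomposition is:
Bags: B1 = {0, 1, 2, 3}
Tree: (single bag)

A single bag containing all 4 vertices is trivially a valid decomposition of width 3. On the other hand G contains the 4-clique {0, 1, 2, 3}. A clique must lie in a single bag of any decomposition, so no decomposition can have width below 3. Therefore the treewidth is 3.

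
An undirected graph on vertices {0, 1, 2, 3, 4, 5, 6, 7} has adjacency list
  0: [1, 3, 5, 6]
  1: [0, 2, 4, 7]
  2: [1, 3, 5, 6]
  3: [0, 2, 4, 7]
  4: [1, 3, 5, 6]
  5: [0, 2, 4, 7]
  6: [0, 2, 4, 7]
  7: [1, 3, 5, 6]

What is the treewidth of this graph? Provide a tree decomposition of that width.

Treewidth 4.
One optimal decomposition is:
Bags: B1 = {1, 3, 5, 6, 7}  B2 = {1, 2, 3, 5, 6}  B3 = {1, 3, 4, 5, 6}  B4 = {0, 1, 3, 5, 6}
Tree: B1–B2, B2–B3, B3–B4

The largest bag has 5 vertices, giving width 4; this decomposition certifies tw(G) ≤ 4. For the lower bound: the 5 vertex sets {3,7}, {1,2}, {4,5}, {6}, {0} are disjoint, each induces a connected subgraph, and every pair is joined by at least one edge of G. Contracting each set to a single vertex therefore yields K_{5} as a minor, and since treewidth is minor-monotone, tw(G) ≥ tw(K_{5}) = 4. Hence tw(G) = 4 exactly.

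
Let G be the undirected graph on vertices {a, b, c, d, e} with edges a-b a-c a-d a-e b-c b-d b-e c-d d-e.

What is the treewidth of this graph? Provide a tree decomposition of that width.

Treewidth 3.
One such decomposition:
Bags: B1 = {a, b, d, e}  B2 = {a, b, c, d}
Tree: B1–B2

Every bag has size at most 4, so the width is 4 − 1 = 3 and tw(G) ≤ 3. For the lower bound, the 4 vertices {a, b, d, e} are pairwise adjacent, and any tree decomposition puts a clique entirely inside one bag — forcing width ≥ 3. The upper and lower bounds meet at 3, so that is the treewidth.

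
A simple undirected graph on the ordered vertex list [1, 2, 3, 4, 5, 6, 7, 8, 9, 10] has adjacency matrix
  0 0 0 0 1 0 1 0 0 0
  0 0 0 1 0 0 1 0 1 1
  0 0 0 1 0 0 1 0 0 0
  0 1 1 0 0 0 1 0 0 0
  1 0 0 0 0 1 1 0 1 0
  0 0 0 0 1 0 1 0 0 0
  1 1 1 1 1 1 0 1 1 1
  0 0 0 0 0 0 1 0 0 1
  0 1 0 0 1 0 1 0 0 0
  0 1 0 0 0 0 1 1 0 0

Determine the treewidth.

2

A width-2 tree decomposition is:
Bags: B1 = {5, 7, 9}  B2 = {2, 7, 9}  B3 = {2, 7, 10}  B4 = {2, 4, 7}  B5 = {5, 6, 7}  B6 = {1, 5, 7}  B7 = {3, 4, 7}  B8 = {7, 8, 10}
Tree: B1–B2, B2–B3, B2–B4, B1–B5, B1–B6, B4–B7, B3–B8
Every bag has size at most 3, so the width is 3 − 1 = 2 and tw(G) ≤ 2. Conversely, {1, 5, 7} is a clique of size 3, and the vertices of any clique must share a bag in every tree decomposition; so some bag has ≥ 3 vertices and tw(G) ≥ 2. Hence tw(G) = 2 exactly.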